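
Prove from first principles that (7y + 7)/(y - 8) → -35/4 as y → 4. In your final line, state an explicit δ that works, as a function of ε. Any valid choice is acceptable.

δ = min(2, (8/63)ε)

Suppose ε > 0. We want δ > 0 with 0 < |y − 4| < δ ⇒ |(7y + 7)/(y - 8) + 35/4| < ε.
Combining over a common denominator, (7y + 7)/(y - 8) + 35/4 = [(7y + 7)·(-4) − 35·(y - 8)] / [(-4)·(y - 8)] = -63(y − 4) / ((-4)(y - 8)).
So |(7y + 7)/(y - 8) + 35/4| = 63|y − 4| / (4·|y − 8|).
Restrict δ ≤ 2. Then |y − 4| < 2 gives |y − 8| = |(y − 4) + (-4)| ≥ 4 − 2 = 2.
Hence |(7y + 7)/(y - 8) + 35/4| < 63|y − 4|/(4·2) = (63/8)|y − 4|, which is < ε once |y − 4| < (8/63)ε.
Take δ = min(2, (8/63)ε). Then 0 < |y − 4| < δ forces both bounds, so |(7y + 7)/(y - 8) + 35/4| < ε.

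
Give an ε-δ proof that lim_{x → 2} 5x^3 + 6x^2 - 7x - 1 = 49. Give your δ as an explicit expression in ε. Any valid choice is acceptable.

δ = min(1, ε/118)

Let ε > 0 be given. We want δ > 0 such that 0 < |x − 2| < δ implies |(5x^3 + 6x^2 - 7x - 1) − 49| < ε.
(5x^3 + 6x^2 - 7x - 1) − 49 = 5x^3 + 6x^2 - 7x - 50 = (x − 2)(5x^2 + 16x + 25).
So |(5x^3 + 6x^2 - 7x - 1) − 49| = |x − 2|·|5x^2 + 16x + 25|.
Require δ ≤ 1. Then |x − 2| < 1 gives |x| < 3, and by the triangle inequality |5x^2 + 16x + 25| ≤ 5·3^2 + 16·3 + 25 = 118.
Hence |(5x^3 + 6x^2 - 7x - 1) − 49| ≤ 118|x − 2| < ε provided |x − 2| < ε/118.
Take δ = min(1, ε/118). Then 0 < |x − 2| < δ gives both |x − 2| < 1 and |x − 2| < ε/118, so |(5x^3 + 6x^2 - 7x - 1) − 49| < ε.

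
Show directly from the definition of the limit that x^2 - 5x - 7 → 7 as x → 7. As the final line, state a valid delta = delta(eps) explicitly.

delta = min(2, eps/11)

Suppose eps > 0. We want delta > 0 such that 0 < |x − 7| < delta implies |(x^2 - 5x - 7) − 7| < eps.
(x^2 - 5x - 7) − 7 = x^2 - 5x - 14 = (x − 7)(x + 2).
So |(x^2 - 5x - 7) − 7| = |x − 7|·|x + 2|.
Require delta ≤ 2. Then |x − 7| < 2 gives |x| < 9, and by the triangle inequality |x + 2| ≤ 9 + 2 = 11.
Hence |(x^2 - 5x - 7) − 7| ≤ 11|x − 7| < eps provided |x − 7| < eps/11.
Choosing delta = min(2, eps/11) ensures both conditions, hence |(x^2 - 5x - 7) − 7| < eps.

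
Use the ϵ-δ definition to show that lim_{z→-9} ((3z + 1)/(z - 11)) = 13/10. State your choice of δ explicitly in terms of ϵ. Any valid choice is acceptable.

Fix ϵ > 0. We want δ > 0 with 0 < |z + 9| < δ ⇒ |(3z + 1)/(z - 11) − (13/10)| < ϵ.
Combining over a common denominator, (3z + 1)/(z - 11) − (13/10) = [(3z + 1)·(-20) − (-26)·(z - 11)] / [(-20)·(z - 11)] = -34(z + 9) / ((-20)(z - 11)).
So |(3z + 1)/(z - 11) − (13/10)| = 34|z + 9| / (20·|z − 11|).
Require δ ≤ 10, so |z − 11| ≥ |-20| − |z + 9| > 20 − 10 = 10.
Hence |(3z + 1)/(z - 11) − (13/10)| < 34|z + 9|/(20·10) = (17/100)|z + 9|, which is < ϵ once |z + 9| < (100/17)ϵ.
Take δ = min(10, (100/17)ϵ). Then 0 < |z + 9| < δ forces both bounds, so |(3z + 1)/(z - 11) − (13/10)| < ϵ.

δ = min(10, (100/17)ϵ)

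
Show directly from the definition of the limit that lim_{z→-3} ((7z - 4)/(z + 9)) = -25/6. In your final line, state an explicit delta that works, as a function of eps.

delta = min(3, (18/67)eps)

Fix eps > 0. We want delta > 0 with 0 < |z + 3| < delta ⇒ |(7z - 4)/(z + 9) + 25/6| < eps.
Combining over a common denominator, (7z - 4)/(z + 9) + 25/6 = [(7z - 4)·6 − (-25)·(z + 9)] / [6·(z + 9)] = 67(z + 3) / (6(z + 9)).
So |(7z - 4)/(z + 9) + 25/6| = 67|z + 3| / (6·|z + 9|).
Require delta ≤ 3, so |z + 9| ≥ |6| − |z + 3| > 6 − 3 = 3.
Hence |(7z - 4)/(z + 9) + 25/6| < 67|z + 3|/(6·3) = (67/18)|z + 3|, which is < eps once |z + 3| < (18/67)eps.
Take delta = min(3, (18/67)eps). Then 0 < |z + 3| < delta forces both bounds, so |(7z - 4)/(z + 9) + 25/6| < eps.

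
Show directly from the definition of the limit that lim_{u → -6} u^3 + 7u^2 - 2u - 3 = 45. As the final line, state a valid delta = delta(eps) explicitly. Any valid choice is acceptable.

delta = min(2, eps/80)

Let eps > 0. We want delta > 0 such that 0 < |u + 6| < delta implies |(u^3 + 7u^2 - 2u - 3) − 45| < eps.
(u^3 + 7u^2 - 2u - 3) − 45 = u^3 + 7u^2 - 2u - 48 = (u + 6)(u^2 + u - 8).
So |(u^3 + 7u^2 - 2u - 3) − 45| = |u + 6|·|u^2 + u - 8|.
Assume first that |u + 6| < 2, so |u| < 8. Then |u^2 + u - 8| ≤ 8^2 + 8 + 8 = 80.
Hence |(u^3 + 7u^2 - 2u - 3) − 45| ≤ 80|u + 6| < eps provided |u + 6| < eps/80.
Choosing delta = min(2, eps/80) ensures both conditions, hence |(u^3 + 7u^2 - 2u - 3) − 45| < eps.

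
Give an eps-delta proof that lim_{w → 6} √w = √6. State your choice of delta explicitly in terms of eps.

Let eps > 0 be given. We want delta > 0 such that 0 < |w − 6| < delta implies |√w − √6| < eps.
Multiplying by the conjugate, |√w − √6| = |w − 6|/(√w + √6).
Restrict delta ≤ 6 so that |w − 6| < 6 forces w > 0, and then √w + √6 > √6.
Hence |√w − √6| < |w − 6|/√6, which is < eps once |w − 6| < √6·eps.
Take delta = min(6, √6·eps). If 0 < |w − 6| < delta then w > 0 and |√w − √6| < |w − 6|/√6 < eps.

delta = min(6, √6·eps)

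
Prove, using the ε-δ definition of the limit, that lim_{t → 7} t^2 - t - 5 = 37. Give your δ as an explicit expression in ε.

Let ε > 0 be given. We want δ > 0 such that 0 < |t − 7| < δ implies |(t^2 - t - 5) − 37| < ε.
(t^2 - t - 5) − 37 = t^2 - t - 42 = (t − 7)(t + 6).
So |(t^2 - t - 5) − 37| = |t − 7|·|t + 6|.
Require δ ≤ 1. Then |t − 7| < 1 gives |t| < 8, and by the triangle inequality |t + 6| ≤ 8 + 6 = 14.
Hence |(t^2 - t - 5) − 37| ≤ 14|t − 7| < ε provided |t − 7| < ε/14.
Choosing δ = min(1, ε/14) ensures both conditions, hence |(t^2 - t - 5) − 37| < ε.

δ = min(1, ε/14)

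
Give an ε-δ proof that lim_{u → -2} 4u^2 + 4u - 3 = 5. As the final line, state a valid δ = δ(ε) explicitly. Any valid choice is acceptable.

Let ε > 0. We want δ > 0 such that 0 < |u + 2| < δ implies |(4u^2 + 4u - 3) − 5| < ε.
(4u^2 + 4u - 3) − 5 = 4u^2 + 4u - 8 = (u + 2)(4u - 4).
So |(4u^2 + 4u - 3) − 5| = |u + 2|·|4u - 4|.
Require δ ≤ 2. Then |u + 2| < 2 gives |u| < 4, and by the triangle inequality |4u - 4| ≤ 4·4 + 4 = 20.
Hence |(4u^2 + 4u - 3) − 5| ≤ 20|u + 2| < ε provided |u + 2| < ε/20.
Choosing δ = min(2, ε/20) ensures both conditions, hence |(4u^2 + 4u - 3) − 5| < ε.

δ = min(2, ε/20)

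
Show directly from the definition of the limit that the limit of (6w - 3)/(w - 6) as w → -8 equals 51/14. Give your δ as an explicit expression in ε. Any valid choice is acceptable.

Suppose ε > 0. We want δ > 0 with 0 < |w + 8| < δ ⇒ |(6w - 3)/(w - 6) − (51/14)| < ε.
Combining over a common denominator, (6w - 3)/(w - 6) − (51/14) = [(6w - 3)·(-14) − (-51)·(w - 6)] / [(-14)·(w - 6)] = -33(w + 8) / ((-14)(w - 6)).
So |(6w - 3)/(w - 6) − (51/14)| = 33|w + 8| / (14·|w − 6|).
Restrict δ ≤ 7. Then |w + 8| < 7 gives |w − 6| = |(w + 8) + (-14)| ≥ 14 − 7 = 7.
Hence |(6w - 3)/(w - 6) − (51/14)| < 33|w + 8|/(14·7) = (33/98)|w + 8|, which is < ε once |w + 8| < (98/33)ε.
Take δ = min(7, (98/33)ε). Then 0 < |w + 8| < δ forces both bounds, so |(6w - 3)/(w - 6) − (51/14)| < ε.

δ = min(7, (98/33)ε)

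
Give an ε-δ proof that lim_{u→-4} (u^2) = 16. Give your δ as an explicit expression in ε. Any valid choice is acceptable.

δ = min(1, ε/9)

Let ε > 0 be given. We seek δ > 0 with 0 < |u + 4| < δ ⇒ |u^2 − 16| < ε.
Factor: u^2 − 16 = (u + 4)(u - 4), so |u^2 − 16| = |u + 4|·|u - 4|.
Impose δ ≤ 1 so that |u| < 5; then |u - 4| ≤ 9.
Hence |u^2 − 16| ≤ 9|u + 4|, which is < ε once |u + 4| < ε/9.
Take δ = min(1, ε/9). If 0 < |u + 4| < δ then both bounds hold and |u^2 − 16| ≤ 9|u + 4| < 9·(ε/9) = ε.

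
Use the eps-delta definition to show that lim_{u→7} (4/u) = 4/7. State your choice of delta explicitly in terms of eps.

Suppose eps > 0. We seek delta > 0 such that 0 < |u − 7| < delta implies |4/u − (4/7)| < eps.
|4/u − (4/7)| = 4·|7 − u|/(7·|u|) = 4|u − 7|/(7|u|).
Require delta ≤ 7/2 so that |u| > 7 − 7/2 = 7/2, hence 7|u| > 49/2.
Then |4/u − (4/7)| < 4|u − 7|/(49/2), which is < eps when |u − 7| < (49/8)eps.
Take delta = min(7/2, (49/8)eps). Then 0 < |u − 7| < delta gives both |u − 7| < 7/2 and |u − 7| < (49/8)eps, so |4/u − (4/7)| < eps.

delta = min(7/2, (49/8)eps)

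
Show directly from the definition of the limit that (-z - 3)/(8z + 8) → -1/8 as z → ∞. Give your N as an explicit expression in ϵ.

N = (1/4)/ϵ

Suppose ϵ > 0. We seek N > 0 such that z > N implies |(-z - 3)/(8z + 8) + 1/8| < ϵ.
(-z - 3)/(8z + 8) + 1/8 = (8(-z - 3) − (-1)(8z + 8)) / (8(8z + 8)) = -16/(8(8z + 8)).
For z > 0 we have 8z + 8 > 8z, so |(-z - 3)/(8z + 8) + 1/8| = 16/(8(8z + 8)) < 16/(8·8z) = (1/4)/z.
Thus |(-z - 3)/(8z + 8) + 1/8| < ϵ whenever z > (1/4)/ϵ.
Take N = (1/4)/ϵ. If z > N then |(-z - 3)/(8z + 8) + 1/8| < (1/4)/z < ϵ.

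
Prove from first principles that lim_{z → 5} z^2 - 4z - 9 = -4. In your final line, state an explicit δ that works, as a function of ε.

Suppose ε > 0. We want δ > 0 such that 0 < |z − 5| < δ implies |(z^2 - 4z - 9) + 4| < ε.
(z^2 - 4z - 9) + 4 = z^2 - 4z - 5 = (z − 5)(z + 1).
So |(z^2 - 4z - 9) + 4| = |z − 5|·|z + 1|.
Require δ ≤ 2. Then |z − 5| < 2 gives |z| < 7, and by the triangle inequality |z + 1| ≤ 7 + 1 = 8.
Hence |(z^2 - 4z - 9) + 4| ≤ 8|z − 5| < ε provided |z − 5| < ε/8.
Choosing δ = min(2, ε/8) ensures both conditions, hence |(z^2 - 4z - 9) + 4| < ε.

δ = min(2, ε/8)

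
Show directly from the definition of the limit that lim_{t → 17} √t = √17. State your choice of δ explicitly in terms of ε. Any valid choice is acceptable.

Fix ε > 0. We want δ > 0 such that 0 < |t − 17| < δ implies |√t − √17| < ε.
Rationalise: √t − √17 = (t − 17)/(√t + √17), so |√t − √17| = |t − 17|/(√t + √17).
Restrict δ ≤ 17 so that |t − 17| < 17 forces t > 0, and then √t + √17 > √17.
Hence |√t − √17| < |t − 17|/√17, which is < ε once |t − 17| < √17·ε.
Take δ = min(17, √17·ε). If 0 < |t − 17| < δ then t > 0 and |√t − √17| < |t − 17|/√17 < ε.

δ = min(17, √17·ε)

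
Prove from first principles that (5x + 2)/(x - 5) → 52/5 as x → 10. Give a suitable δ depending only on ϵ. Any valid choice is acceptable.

δ = min(5/2, (25/54)ϵ)

Fix ϵ > 0. We want δ > 0 with 0 < |x − 10| < δ ⇒ |(5x + 2)/(x - 5) − (52/5)| < ϵ.
Combining over a common denominator, (5x + 2)/(x - 5) − (52/5) = [(5x + 2)·5 − 52·(x - 5)] / [5·(x - 5)] = -27(x − 10) / (5(x - 5)).
So |(5x + 2)/(x - 5) − (52/5)| = 27|x − 10| / (5·|x − 5|).
Restrict δ ≤ 5/2. Then |x − 10| < 5/2 gives |x − 5| = |(x − 10) + 5| ≥ 5 − 5/2 = 5/2.
Hence |(5x + 2)/(x - 5) − (52/5)| < 27|x − 10|/(5·(5/2)) = (54/25)|x − 10|, which is < ϵ once |x − 10| < (25/54)ϵ.
Take δ = min(5/2, (25/54)ϵ). Then 0 < |x − 10| < δ forces both bounds, so |(5x + 2)/(x - 5) − (52/5)| < ϵ.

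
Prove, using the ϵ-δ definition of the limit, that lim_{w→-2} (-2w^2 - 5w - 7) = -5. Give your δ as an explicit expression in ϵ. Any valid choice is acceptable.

δ = min(1, ϵ/7)

Let ϵ > 0 be given. We want δ > 0 such that 0 < |w + 2| < δ implies |(-2w^2 - 5w - 7) + 5| < ϵ.
(-2w^2 - 5w - 7) + 5 = -2w^2 - 5w - 2 = (w + 2)(-2w - 1).
So |(-2w^2 - 5w - 7) + 5| = |w + 2|·|-2w - 1|.
Assume first that |w + 2| < 1, so |w| < 3. Then |-2w - 1| ≤ 2·3 + 1 = 7.
Hence |(-2w^2 - 5w - 7) + 5| ≤ 7|w + 2| < ϵ provided |w + 2| < ϵ/7.
Take δ = min(1, ϵ/7). Then 0 < |w + 2| < δ gives both |w + 2| < 1 and |w + 2| < ϵ/7, so |(-2w^2 - 5w - 7) + 5| < ϵ.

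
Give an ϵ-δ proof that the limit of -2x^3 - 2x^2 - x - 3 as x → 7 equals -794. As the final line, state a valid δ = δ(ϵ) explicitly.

Suppose ϵ > 0. We want δ > 0 such that 0 < |x − 7| < δ implies |(-2x^3 - 2x^2 - x - 3) + 794| < ϵ.
(-2x^3 - 2x^2 - x - 3) + 794 = -2x^3 - 2x^2 - x + 791 = (x − 7)(-2x^2 - 16x - 113).
So |(-2x^3 - 2x^2 - x - 3) + 794| = |x − 7|·|-2x^2 - 16x - 113|.
Assume first that |x − 7| < 1, so |x| < 8. Then |-2x^2 - 16x - 113| ≤ 2·8^2 + 16·8 + 113 = 369.
Hence |(-2x^3 - 2x^2 - x - 3) + 794| ≤ 369|x − 7| < ϵ provided |x − 7| < ϵ/369.
Take δ = min(1, ϵ/369). Then 0 < |x − 7| < δ gives both |x − 7| < 1 and |x − 7| < ϵ/369, so |(-2x^3 - 2x^2 - x - 3) + 794| < ϵ.

δ = min(1, ϵ/369)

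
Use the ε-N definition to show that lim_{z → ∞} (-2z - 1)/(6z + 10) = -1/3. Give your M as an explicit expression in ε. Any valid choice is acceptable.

M = (7/18)/ε

Suppose ε > 0. We seek M > 0 such that z > M implies |(-2z - 1)/(6z + 10) + 1/3| < ε.
(-2z - 1)/(6z + 10) + 1/3 = (6(-2z - 1) − (-2)(6z + 10)) / (6(6z + 10)) = 14/(6(6z + 10)).
For z > 0 we have 6z + 10 > 6z, so |(-2z - 1)/(6z + 10) + 1/3| = 14/(6(6z + 10)) < 14/(6·6z) = (7/18)/z.
Thus |(-2z - 1)/(6z + 10) + 1/3| < ε whenever z > (7/18)/ε.
Take M = (7/18)/ε. If z > M then |(-2z - 1)/(6z + 10) + 1/3| < (7/18)/z < ε.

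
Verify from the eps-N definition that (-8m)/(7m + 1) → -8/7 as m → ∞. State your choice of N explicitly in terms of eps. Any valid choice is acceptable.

Let eps > 0. For m ≥ 1, |(-8m)/(7m + 1) + 8/7| = |8|/(7(7m + 1)) = 8/(7(7m + 1)).
Since 7m + 1 ≥ 7m for m ≥ 1, this is ≤ 8/(7·7m) = (8/49)/m.
So |(-8m)/(7m + 1) + 8/7| < eps whenever m > (8/49)/eps.
Take N = (8/49)/eps. If m > N then |(-8m)/(7m + 1) + 8/7| ≤ (8/49)/m < eps.

N = (8/49)/eps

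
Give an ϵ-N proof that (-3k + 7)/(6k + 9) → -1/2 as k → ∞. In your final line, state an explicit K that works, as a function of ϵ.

K = (23/12)/ϵ

Let ϵ > 0 be given. For k ≥ 1, |(-3k + 7)/(6k + 9) + 1/2| = |69|/(6(6k + 9)) = 69/(6(6k + 9)).
Since 6k + 9 ≥ 6k for k ≥ 1, this is ≤ 69/(6·6k) = (23/12)/k.
So |(-3k + 7)/(6k + 9) + 1/2| < ϵ whenever k > (23/12)/ϵ.
Take K = (23/12)/ϵ. If k > K then |(-3k + 7)/(6k + 9) + 1/2| ≤ (23/12)/k < ϵ.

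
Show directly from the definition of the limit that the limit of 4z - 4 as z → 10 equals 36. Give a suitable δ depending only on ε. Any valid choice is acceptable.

Let ε > 0 be given. We need δ > 0 so that 0 < |z − 10| < δ implies |(4z - 4) − 36| < ε.
Since (4z - 4) − 36 = 4(z − 10), we have |(4z - 4) − 36| = 4|z − 10|.
Thus it suffices that |z − 10| < ε/4.
Choosing δ = ε/4 gives |(4z - 4) − 36| = 4|z − 10| < ε whenever |z − 10| < δ.

δ = ε/4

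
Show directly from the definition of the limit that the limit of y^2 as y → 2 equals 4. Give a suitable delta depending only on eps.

delta = min(2, eps/6)

Let eps > 0 be given. We seek delta > 0 with 0 < |y − 2| < delta ⇒ |y^2 − 4| < eps.
Factor: y^2 − 4 = (y − 2)(y + 2), so |y^2 − 4| = |y − 2|·|y + 2|.
Restrict delta ≤ 2. Then |y − 2| < 2 gives |y| < 4, so by the triangle inequality |y + 2| ≤ 4 + 2 = 6.
Hence |y^2 − 4| ≤ 6|y − 2|, which is < eps once |y − 2| < eps/6.
Take delta = min(2, eps/6). If 0 < |y − 2| < delta then both bounds hold and |y^2 − 4| ≤ 6|y − 2| < 6·(eps/6) = eps.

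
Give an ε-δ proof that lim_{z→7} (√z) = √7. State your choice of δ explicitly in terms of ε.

Fix ε > 0. We want δ > 0 such that 0 < |z − 7| < δ implies |√z − √7| < ε.
Multiplying by the conjugate, |√z − √7| = |z − 7|/(√z + √7).
Restrict δ ≤ 7 so that |z − 7| < 7 forces z > 0, and then √z + √7 > √7.
Hence |√z − √7| < |z − 7|/√7, which is < ε once |z − 7| < √7·ε.
Take δ = min(7, √7·ε). If 0 < |z − 7| < δ then z > 0 and |√z − √7| < |z − 7|/√7 < ε.

δ = min(7, √7·ε)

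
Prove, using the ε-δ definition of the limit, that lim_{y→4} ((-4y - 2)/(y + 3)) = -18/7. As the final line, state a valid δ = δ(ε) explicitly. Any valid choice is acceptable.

δ = min(7/2, (49/20)ε)

Let ε > 0. We want δ > 0 with 0 < |y − 4| < δ ⇒ |(-4y - 2)/(y + 3) + 18/7| < ε.
Combining over a common denominator, (-4y - 2)/(y + 3) + 18/7 = [(-4y - 2)·7 − (-18)·(y + 3)] / [7·(y + 3)] = -10(y − 4) / (7(y + 3)).
So |(-4y - 2)/(y + 3) + 18/7| = 10|y − 4| / (7·|y + 3|).
Restrict δ ≤ 7/2. Then |y − 4| < 7/2 gives |y + 3| = |(y − 4) + 7| ≥ 7 − 7/2 = 7/2.
Hence |(-4y - 2)/(y + 3) + 18/7| < 10|y − 4|/(7·(7/2)) = (20/49)|y − 4|, which is < ε once |y − 4| < (49/20)ε.
Take δ = min(7/2, (49/20)ε). Then 0 < |y − 4| < δ forces both bounds, so |(-4y - 2)/(y + 3) + 18/7| < ε.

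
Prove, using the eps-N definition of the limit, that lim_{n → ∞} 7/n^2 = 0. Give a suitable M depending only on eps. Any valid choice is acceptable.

M = (7/eps)^{1/2}

Fix eps > 0. For n ≥ 1, |7/n^2 − 0| = 7/n^2.
7/n^2 < eps ⇔ n^2 > 7/eps ⇔ n > (7/eps)^{1/2}.
Take M = (7/eps)^{1/2}. Then n > M implies 7/n^2 < eps.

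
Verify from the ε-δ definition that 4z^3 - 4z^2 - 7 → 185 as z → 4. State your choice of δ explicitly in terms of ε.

Let ε > 0 be given. We want δ > 0 such that 0 < |z − 4| < δ implies |(4z^3 - 4z^2 - 7) − 185| < ε.
(4z^3 - 4z^2 - 7) − 185 = 4z^3 - 4z^2 - 192 = (z − 4)(4z^2 + 12z + 48).
So |(4z^3 - 4z^2 - 7) − 185| = |z − 4|·|4z^2 + 12z + 48|.
Require δ ≤ 1. Then |z − 4| < 1 gives |z| < 5, and by the triangle inequality |4z^2 + 12z + 48| ≤ 4·5^2 + 12·5 + 48 = 208.
Hence |(4z^3 - 4z^2 - 7) − 185| ≤ 208|z − 4| < ε provided |z − 4| < ε/208.
Choosing δ = min(1, ε/208) ensures both conditions, hence |(4z^3 - 4z^2 - 7) − 185| < ε.

δ = min(1, ε/208)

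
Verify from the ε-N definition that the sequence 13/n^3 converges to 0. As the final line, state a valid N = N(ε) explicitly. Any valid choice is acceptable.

N = (13/ε)^{1/3}

Suppose ε > 0. For n ≥ 1, |13/n^3 − 0| = 13/n^3.
13/n^3 < ε ⇔ n^3 > 13/ε ⇔ n > (13/ε)^{1/3}.
Take N = (13/ε)^{1/3}. Then n > N implies 13/n^3 < ε.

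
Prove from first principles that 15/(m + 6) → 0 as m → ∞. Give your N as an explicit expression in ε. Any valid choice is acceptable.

Suppose ε > 0. For m ≥ 1, |15/(m + 6) − 0| = 15/(m + 6) ≤ 15/m.
We need 15/m < ε, i.e. m > 15/ε.
Take N = 15/ε. If m > N then |15/(m + 6)| ≤ 15/m < ε.

N = 15/ε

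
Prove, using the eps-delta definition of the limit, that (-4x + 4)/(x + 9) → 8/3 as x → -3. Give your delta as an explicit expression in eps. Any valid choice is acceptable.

delta = min(3, (9/20)eps)

Let eps > 0 be given. We want delta > 0 with 0 < |x + 3| < delta ⇒ |(-4x + 4)/(x + 9) − (8/3)| < eps.
Combining over a common denominator, (-4x + 4)/(x + 9) − (8/3) = [(-4x + 4)·6 − 16·(x + 9)] / [6·(x + 9)] = -40(x + 3) / (6(x + 9)).
So |(-4x + 4)/(x + 9) − (8/3)| = 40|x + 3| / (6·|x + 9|).
Require delta ≤ 3, so |x + 9| ≥ |6| − |x + 3| > 6 − 3 = 3.
Hence |(-4x + 4)/(x + 9) − (8/3)| < 40|x + 3|/(6·3) = (20/9)|x + 3|, which is < eps once |x + 3| < (9/20)eps.
Take delta = min(3, (9/20)eps). Then 0 < |x + 3| < delta forces both bounds, so |(-4x + 4)/(x + 9) − (8/3)| < eps.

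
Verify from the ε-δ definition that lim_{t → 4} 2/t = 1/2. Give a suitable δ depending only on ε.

δ = min(2, 4ε)

Suppose ε > 0. We seek δ > 0 such that 0 < |t − 4| < δ implies |2/t − (1/2)| < ε.
|2/t − (1/2)| = 2·|4 − t|/(4·|t|) = 2|t − 4|/(4|t|).
Require δ ≤ 2 so that |t| > 4 − 2 = 2, hence 4|t| > 8.
Then |2/t − (1/2)| < 2|t − 4|/8, which is < ε when |t − 4| < 4ε.
Take δ = min(2, 4ε). Then 0 < |t − 4| < δ gives both |t − 4| < 2 and |t − 4| < 4ε, so |2/t − (1/2)| < ε.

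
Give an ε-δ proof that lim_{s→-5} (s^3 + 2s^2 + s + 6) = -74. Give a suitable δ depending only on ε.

δ = min(2, ε/86)

Let ε > 0. We want δ > 0 such that 0 < |s + 5| < δ implies |(s^3 + 2s^2 + s + 6) + 74| < ε.
(s^3 + 2s^2 + s + 6) + 74 = s^3 + 2s^2 + s + 80 = (s + 5)(s^2 - 3s + 16).
So |(s^3 + 2s^2 + s + 6) + 74| = |s + 5|·|s^2 - 3s + 16|.
Assume first that |s + 5| < 2, so |s| < 7. Then |s^2 - 3s + 16| ≤ 7^2 + 3·7 + 16 = 86.
Hence |(s^3 + 2s^2 + s + 6) + 74| ≤ 86|s + 5| < ε provided |s + 5| < ε/86.
Choosing δ = min(2, ε/86) ensures both conditions, hence |(s^3 + 2s^2 + s + 6) + 74| < ε.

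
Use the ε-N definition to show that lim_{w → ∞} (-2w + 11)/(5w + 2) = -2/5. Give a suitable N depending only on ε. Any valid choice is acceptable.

N = (59/25)/ε

Fix ε > 0. We seek N > 0 such that w > N implies |(-2w + 11)/(5w + 2) + 2/5| < ε.
(-2w + 11)/(5w + 2) + 2/5 = (5(-2w + 11) − (-2)(5w + 2)) / (5(5w + 2)) = 59/(5(5w + 2)).
For w > 0 we have 5w + 2 > 5w, so |(-2w + 11)/(5w + 2) + 2/5| = 59/(5(5w + 2)) < 59/(5·5w) = (59/25)/w.
Thus |(-2w + 11)/(5w + 2) + 2/5| < ε whenever w > (59/25)/ε.
Take N = (59/25)/ε. If w > N then |(-2w + 11)/(5w + 2) + 2/5| < (59/25)/w < ε.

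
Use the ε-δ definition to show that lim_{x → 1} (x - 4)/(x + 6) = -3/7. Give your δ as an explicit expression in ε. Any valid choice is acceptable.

δ = min(7/2, (49/20)ε)

Let ε > 0 be given. We want δ > 0 with 0 < |x − 1| < δ ⇒ |(x - 4)/(x + 6) + 3/7| < ε.
Combining over a common denominator, (x - 4)/(x + 6) + 3/7 = [(x - 4)·7 − (-3)·(x + 6)] / [7·(x + 6)] = 10(x − 1) / (7(x + 6)).
So |(x - 4)/(x + 6) + 3/7| = 10|x − 1| / (7·|x + 6|).
Require δ ≤ 7/2, so |x + 6| ≥ |7| − |x − 1| > 7 − 7/2 = 7/2.
Hence |(x - 4)/(x + 6) + 3/7| < 10|x − 1|/(7·(7/2)) = (20/49)|x − 1|, which is < ε once |x − 1| < (49/20)ε.
Take δ = min(7/2, (49/20)ε). Then 0 < |x − 1| < δ forces both bounds, so |(x - 4)/(x + 6) + 3/7| < ε.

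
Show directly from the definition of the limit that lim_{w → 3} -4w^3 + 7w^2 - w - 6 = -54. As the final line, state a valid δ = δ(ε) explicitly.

δ = min(1, ε/100)

Let ε > 0 be given. We want δ > 0 such that 0 < |w − 3| < δ implies |(-4w^3 + 7w^2 - w - 6) + 54| < ε.
(-4w^3 + 7w^2 - w - 6) + 54 = -4w^3 + 7w^2 - w + 48 = (w − 3)(-4w^2 - 5w - 16).
So |(-4w^3 + 7w^2 - w - 6) + 54| = |w − 3|·|-4w^2 - 5w - 16|.
Require δ ≤ 1. Then |w − 3| < 1 gives |w| < 4, and by the triangle inequality |-4w^2 - 5w - 16| ≤ 4·4^2 + 5·4 + 16 = 100.
Hence |(-4w^3 + 7w^2 - w - 6) + 54| ≤ 100|w − 3| < ε provided |w − 3| < ε/100.
Choosing δ = min(1, ε/100) ensures both conditions, hence |(-4w^3 + 7w^2 - w - 6) + 54| < ε.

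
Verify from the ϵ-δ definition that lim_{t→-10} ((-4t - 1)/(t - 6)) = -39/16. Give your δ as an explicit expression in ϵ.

Let ϵ > 0 be given. We want δ > 0 with 0 < |t + 10| < δ ⇒ |(-4t - 1)/(t - 6) + 39/16| < ϵ.
Combining over a common denominator, (-4t - 1)/(t - 6) + 39/16 = [(-4t - 1)·(-16) − 39·(t - 6)] / [(-16)·(t - 6)] = 25(t + 10) / ((-16)(t - 6)).
So |(-4t - 1)/(t - 6) + 39/16| = 25|t + 10| / (16·|t − 6|).
Restrict δ ≤ 8. Then |t + 10| < 8 gives |t − 6| = |(t + 10) + (-16)| ≥ 16 − 8 = 8.
Hence |(-4t - 1)/(t - 6) + 39/16| < 25|t + 10|/(16·8) = (25/128)|t + 10|, which is < ϵ once |t + 10| < (128/25)ϵ.
Take δ = min(8, (128/25)ϵ). Then 0 < |t + 10| < δ forces both bounds, so |(-4t - 1)/(t - 6) + 39/16| < ϵ.

δ = min(8, (128/25)ϵ)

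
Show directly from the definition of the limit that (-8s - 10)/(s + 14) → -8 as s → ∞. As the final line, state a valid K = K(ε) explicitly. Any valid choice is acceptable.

K = 102/ε

Let ε > 0 be given. We seek K > 0 such that s > K implies |(-8s - 10)/(s + 14) + 8| < ε.
(-8s - 10)/(s + 14) + 8 = ((-8s - 10) − (-8)(s + 14)) / ((s + 14)) = 102/((s + 14)).
For s > 0 we have s + 14 > s, so |(-8s - 10)/(s + 14) + 8| = 102/((s + 14)) < 102/(s) = 102/s.
Thus |(-8s - 10)/(s + 14) + 8| < ε whenever s > 102/ε.
Take K = 102/ε. If s > K then |(-8s - 10)/(s + 14) + 8| < 102/s < ε.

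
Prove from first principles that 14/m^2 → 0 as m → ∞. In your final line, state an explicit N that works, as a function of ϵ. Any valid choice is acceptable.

Let ϵ > 0 be given. For m ≥ 1, |14/m^2 − 0| = 14/m^2.
14/m^2 < ϵ ⇔ m^2 > 14/ϵ ⇔ m > (14/ϵ)^{1/2}.
Take N = (14/ϵ)^{1/2}. Then m > N implies 14/m^2 < ϵ.

N = (14/ϵ)^{1/2}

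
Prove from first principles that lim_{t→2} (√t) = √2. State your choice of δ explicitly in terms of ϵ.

Suppose ϵ > 0. We want δ > 0 such that 0 < |t − 2| < δ implies |√t − √2| < ϵ.
Multiplying by the conjugate, |√t − √2| = |t − 2|/(√t + √2).
Restrict δ ≤ 2 so that |t − 2| < 2 forces t > 0, and then √t + √2 > √2.
Hence |√t − √2| < |t − 2|/√2, which is < ϵ once |t − 2| < √2·ϵ.
Take δ = min(2, √2·ϵ). If 0 < |t − 2| < δ then t > 0 and |√t − √2| < |t − 2|/√2 < ϵ.

δ = min(2, √2·ϵ)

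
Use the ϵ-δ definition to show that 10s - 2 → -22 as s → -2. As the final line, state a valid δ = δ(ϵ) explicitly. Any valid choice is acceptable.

δ = ϵ/10

Let ϵ > 0 be given. We need δ > 0 so that 0 < |s + 2| < δ implies |(10s - 2) + 22| < ϵ.
Since (10s - 2) + 22 = 10(s + 2), we have |(10s - 2) + 22| = 10|s + 2|.
So 10|s + 2| < ϵ exactly when |s + 2| < ϵ/10.
Choosing δ = ϵ/10 gives |(10s - 2) + 22| = 10|s + 2| < ϵ whenever |s + 2| < δ.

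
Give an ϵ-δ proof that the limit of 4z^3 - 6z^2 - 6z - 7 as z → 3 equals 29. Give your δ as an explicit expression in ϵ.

δ = min(2, ϵ/142)

Let ϵ > 0. We want δ > 0 such that 0 < |z − 3| < δ implies |(4z^3 - 6z^2 - 6z - 7) − 29| < ϵ.
(4z^3 - 6z^2 - 6z - 7) − 29 = 4z^3 - 6z^2 - 6z - 36 = (z − 3)(4z^2 + 6z + 12).
So |(4z^3 - 6z^2 - 6z - 7) − 29| = |z − 3|·|4z^2 + 6z + 12|.
Require δ ≤ 2. Then |z − 3| < 2 gives |z| < 5, and by the triangle inequality |4z^2 + 6z + 12| ≤ 4·5^2 + 6·5 + 12 = 142.
Hence |(4z^3 - 6z^2 - 6z - 7) − 29| ≤ 142|z − 3| < ϵ provided |z − 3| < ϵ/142.
Choosing δ = min(2, ϵ/142) ensures both conditions, hence |(4z^3 - 6z^2 - 6z - 7) − 29| < ϵ.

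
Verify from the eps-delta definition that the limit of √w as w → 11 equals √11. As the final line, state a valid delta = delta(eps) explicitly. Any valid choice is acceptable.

delta = min(11, √11·eps)

Fix eps > 0. We want delta > 0 such that 0 < |w − 11| < delta implies |√w − √11| < eps.
Rationalise: √w − √11 = (w − 11)/(√w + √11), so |√w − √11| = |w − 11|/(√w + √11).
Restrict delta ≤ 11 so that |w − 11| < 11 forces w > 0, and then √w + √11 > √11.
Hence |√w − √11| < |w − 11|/√11, which is < eps once |w − 11| < √11·eps.
Take delta = min(11, √11·eps). If 0 < |w − 11| < delta then w > 0 and |√w − √11| < |w − 11|/√11 < eps.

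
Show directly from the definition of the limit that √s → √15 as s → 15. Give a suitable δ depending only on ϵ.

Suppose ϵ > 0. We want δ > 0 such that 0 < |s − 15| < δ implies |√s − √15| < ϵ.
Rationalise: √s − √15 = (s − 15)/(√s + √15), so |√s − √15| = |s − 15|/(√s + √15).
Restrict δ ≤ 15 so that |s − 15| < 15 forces s > 0, and then √s + √15 > √15.
Hence |√s − √15| < |s − 15|/√15, which is < ϵ once |s − 15| < √15·ϵ.
Take δ = min(15, √15·ϵ). If 0 < |s − 15| < δ then s > 0 and |√s − √15| < |s − 15|/√15 < ϵ.

δ = min(15, √15·ϵ)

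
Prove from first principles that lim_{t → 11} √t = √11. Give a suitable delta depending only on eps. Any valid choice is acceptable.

Let eps > 0. We want delta > 0 such that 0 < |t − 11| < delta implies |√t − √11| < eps.
Multiplying by the conjugate, |√t − √11| = |t − 11|/(√t + √11).
Restrict delta ≤ 11 so that |t − 11| < 11 forces t > 0, and then √t + √11 > √11.
Hence |√t − √11| < |t − 11|/√11, which is < eps once |t − 11| < √11·eps.
Take delta = min(11, √11·eps). If 0 < |t − 11| < delta then t > 0 and |√t − √11| < |t − 11|/√11 < eps.

delta = min(11, √11·eps)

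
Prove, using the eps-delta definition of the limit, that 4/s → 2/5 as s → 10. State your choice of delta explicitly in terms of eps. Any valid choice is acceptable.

delta = min(5, (25/2)eps)

Suppose eps > 0. We seek delta > 0 such that 0 < |s − 10| < delta implies |4/s − (2/5)| < eps.
|4/s − (2/5)| = 4·|10 − s|/(10·|s|) = 4|s − 10|/(10|s|).
Restrict delta ≤ 5. Then |s − 10| < 5 gives |s| > 5, so 10|s| > 50.
Then |4/s − (2/5)| < 4|s − 10|/50, which is < eps when |s − 10| < (25/2)eps.
Take delta = min(5, (25/2)eps). Then 0 < |s − 10| < delta gives both |s − 10| < 5 and |s − 10| < (25/2)eps, so |4/s − (2/5)| < eps.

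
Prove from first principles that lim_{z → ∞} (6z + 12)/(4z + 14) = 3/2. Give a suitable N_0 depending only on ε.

Let ε > 0 be given. We seek N_0 > 0 such that z > N_0 implies |(6z + 12)/(4z + 14) − (3/2)| < ε.
(6z + 12)/(4z + 14) − (3/2) = (4(6z + 12) − 6(4z + 14)) / (4(4z + 14)) = -36/(4(4z + 14)).
For z > 0 we have 4z + 14 > 4z, so |(6z + 12)/(4z + 14) − (3/2)| = 36/(4(4z + 14)) < 36/(4·4z) = (9/4)/z.
Thus |(6z + 12)/(4z + 14) − (3/2)| < ε whenever z > (9/4)/ε.
Take N_0 = (9/4)/ε. If z > N_0 then |(6z + 12)/(4z + 14) − (3/2)| < (9/4)/z < ε.

N_0 = (9/4)/ε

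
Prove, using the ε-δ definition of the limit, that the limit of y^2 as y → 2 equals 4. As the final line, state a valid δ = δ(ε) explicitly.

Let ε > 0 be given. We seek δ > 0 with 0 < |y − 2| < δ ⇒ |y^2 − 4| < ε.
Factor: y^2 − 4 = (y − 2)(y + 2), so |y^2 − 4| = |y − 2|·|y + 2|.
Restrict δ ≤ 1. Then |y − 2| < 1 gives |y| < 3, so by the triangle inequality |y + 2| ≤ 3 + 2 = 5.
Hence |y^2 − 4| ≤ 5|y − 2|, which is < ε once |y − 2| < ε/5.
Take δ = min(1, ε/5). If 0 < |y − 2| < δ then both bounds hold and |y^2 − 4| ≤ 5|y − 2| < 5·(ε/5) = ε.

δ = min(1, ε/5)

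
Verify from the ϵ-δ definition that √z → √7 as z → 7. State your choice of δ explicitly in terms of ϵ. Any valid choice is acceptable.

Suppose ϵ > 0. We want δ > 0 such that 0 < |z − 7| < δ implies |√z − √7| < ϵ.
Multiplying by the conjugate, |√z − √7| = |z − 7|/(√z + √7).
Restrict δ ≤ 7 so that |z − 7| < 7 forces z > 0, and then √z + √7 > √7.
Hence |√z − √7| < |z − 7|/√7, which is < ϵ once |z − 7| < √7·ϵ.
Take δ = min(7, √7·ϵ). If 0 < |z − 7| < δ then z > 0 and |√z − √7| < |z − 7|/√7 < ϵ.

δ = min(7, √7·ϵ)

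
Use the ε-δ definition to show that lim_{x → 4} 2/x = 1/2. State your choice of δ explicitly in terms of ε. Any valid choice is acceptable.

δ = min(2, 4ε)

Let ε > 0. We seek δ > 0 such that 0 < |x − 4| < δ implies |2/x − (1/2)| < ε.
|2/x − (1/2)| = 2·|4 − x|/(4·|x|) = 2|x − 4|/(4|x|).
Restrict δ ≤ 2. Then |x − 4| < 2 gives |x| > 2, so 4|x| > 8.
Then |2/x − (1/2)| < 2|x − 4|/8, which is < ε when |x − 4| < 4ε.
Take δ = min(2, 4ε). Then 0 < |x − 4| < δ gives both |x − 4| < 2 and |x − 4| < 4ε, so |2/x − (1/2)| < ε.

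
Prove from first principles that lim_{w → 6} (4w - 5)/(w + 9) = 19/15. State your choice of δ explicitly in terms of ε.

Suppose ε > 0. We want δ > 0 with 0 < |w − 6| < δ ⇒ |(4w - 5)/(w + 9) − (19/15)| < ε.
Combining over a common denominator, (4w - 5)/(w + 9) − (19/15) = [(4w - 5)·15 − 19·(w + 9)] / [15·(w + 9)] = 41(w − 6) / (15(w + 9)).
So |(4w - 5)/(w + 9) − (19/15)| = 41|w − 6| / (15·|w + 9|).
Restrict δ ≤ 15/2. Then |w − 6| < 15/2 gives |w + 9| = |(w − 6) + 15| ≥ 15 − 15/2 = 15/2.
Hence |(4w - 5)/(w + 9) − (19/15)| < 41|w − 6|/(15·(15/2)) = (82/225)|w − 6|, which is < ε once |w − 6| < (225/82)ε.
Take δ = min(15/2, (225/82)ε). Then 0 < |w − 6| < δ forces both bounds, so |(4w - 5)/(w + 9) − (19/15)| < ε.

δ = min(15/2, (225/82)ε)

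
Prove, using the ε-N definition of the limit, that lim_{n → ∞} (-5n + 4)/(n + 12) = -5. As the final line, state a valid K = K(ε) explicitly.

Let ε > 0. For n ≥ 1, |(-5n + 4)/(n + 12) + 5| = |64|/((n + 12)) = 64/((n + 12)).
Since n + 12 ≥ n for n ≥ 1, this is ≤ 64/(n) = 64/n.
So |(-5n + 4)/(n + 12) + 5| < ε whenever n > 64/ε.
Take K = 64/ε. If n > K then |(-5n + 4)/(n + 12) + 5| ≤ 64/n < ε.

K = 64/ε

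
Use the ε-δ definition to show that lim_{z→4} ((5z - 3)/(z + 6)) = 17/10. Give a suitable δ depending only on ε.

δ = min(5, (50/33)ε)

Let ε > 0. We want δ > 0 with 0 < |z − 4| < δ ⇒ |(5z - 3)/(z + 6) − (17/10)| < ε.
Combining over a common denominator, (5z - 3)/(z + 6) − (17/10) = [(5z - 3)·10 − 17·(z + 6)] / [10·(z + 6)] = 33(z − 4) / (10(z + 6)).
So |(5z - 3)/(z + 6) − (17/10)| = 33|z − 4| / (10·|z + 6|).
Restrict δ ≤ 5. Then |z − 4| < 5 gives |z + 6| = |(z − 4) + 10| ≥ 10 − 5 = 5.
Hence |(5z - 3)/(z + 6) − (17/10)| < 33|z − 4|/(10·5) = (33/50)|z − 4|, which is < ε once |z − 4| < (50/33)ε.
Take δ = min(5, (50/33)ε). Then 0 < |z − 4| < δ forces both bounds, so |(5z - 3)/(z + 6) − (17/10)| < ε.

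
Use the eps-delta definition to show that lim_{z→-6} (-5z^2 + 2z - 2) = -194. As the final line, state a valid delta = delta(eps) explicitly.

Fix eps > 0. We want delta > 0 such that 0 < |z + 6| < delta implies |(-5z^2 + 2z - 2) + 194| < eps.
(-5z^2 + 2z - 2) + 194 = -5z^2 + 2z + 192 = (z + 6)(-5z + 32).
So |(-5z^2 + 2z - 2) + 194| = |z + 6|·|-5z + 32|.
Require delta ≤ 2. Then |z + 6| < 2 gives |z| < 8, and by the triangle inequality |-5z + 32| ≤ 5·8 + 32 = 72.
Hence |(-5z^2 + 2z - 2) + 194| ≤ 72|z + 6| < eps provided |z + 6| < eps/72.
Take delta = min(2, eps/72). Then 0 < |z + 6| < delta gives both |z + 6| < 2 and |z + 6| < eps/72, so |(-5z^2 + 2z - 2) + 194| < eps.

delta = min(2, eps/72)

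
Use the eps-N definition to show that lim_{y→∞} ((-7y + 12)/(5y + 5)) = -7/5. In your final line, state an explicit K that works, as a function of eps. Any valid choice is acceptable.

K = (19/5)/eps

Let eps > 0. We seek K > 0 such that y > K implies |(-7y + 12)/(5y + 5) + 7/5| < eps.
(-7y + 12)/(5y + 5) + 7/5 = (5(-7y + 12) − (-7)(5y + 5)) / (5(5y + 5)) = 95/(5(5y + 5)).
For y > 0 we have 5y + 5 > 5y, so |(-7y + 12)/(5y + 5) + 7/5| = 95/(5(5y + 5)) < 95/(5·5y) = (19/5)/y.
Thus |(-7y + 12)/(5y + 5) + 7/5| < eps whenever y > (19/5)/eps.
Take K = (19/5)/eps. If y > K then |(-7y + 12)/(5y + 5) + 7/5| < (19/5)/y < eps.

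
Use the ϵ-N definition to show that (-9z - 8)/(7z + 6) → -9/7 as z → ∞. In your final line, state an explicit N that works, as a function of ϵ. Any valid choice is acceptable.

Let ϵ > 0. We seek N > 0 such that z > N implies |(-9z - 8)/(7z + 6) + 9/7| < ϵ.
(-9z - 8)/(7z + 6) + 9/7 = (7(-9z - 8) − (-9)(7z + 6)) / (7(7z + 6)) = -2/(7(7z + 6)).
For z > 0 we have 7z + 6 > 7z, so |(-9z - 8)/(7z + 6) + 9/7| = 2/(7(7z + 6)) < 2/(7·7z) = (2/49)/z.
Thus |(-9z - 8)/(7z + 6) + 9/7| < ϵ whenever z > (2/49)/ϵ.
Take N = (2/49)/ϵ. If z > N then |(-9z - 8)/(7z + 6) + 9/7| < (2/49)/z < ϵ.

N = (2/49)/ϵ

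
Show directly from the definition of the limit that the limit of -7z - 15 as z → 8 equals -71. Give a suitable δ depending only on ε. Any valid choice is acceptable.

Let ε > 0 be given. We need δ > 0 so that 0 < |z − 8| < δ implies |(-7z - 15) + 71| < ε.
|(-7z - 15) + 71| = |-7z + 56| = 7|z − 8|.
So 7|z − 8| < ε exactly when |z − 8| < ε/7.
Take δ = ε/7. If 0 < |z − 8| < δ then |(-7z - 15) + 71| = 7|z − 8| < 7·(ε/7) = ε.

δ = ε/7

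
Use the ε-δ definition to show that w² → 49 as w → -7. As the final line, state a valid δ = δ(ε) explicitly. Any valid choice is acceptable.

Let ε > 0. We seek δ > 0 with 0 < |w + 7| < δ ⇒ |w² − 49| < ε.
Factor: w² − 49 = (w + 7)(w - 7), so |w² − 49| = |w + 7|·|w - 7|.
Restrict δ ≤ 1. Then |w + 7| < 1 gives |w| < 8, so by the triangle inequality |w - 7| ≤ 8 + 7 = 15.
Hence |w² − 49| ≤ 15|w + 7|, which is < ε once |w + 7| < ε/15.
Take δ = min(1, ε/15). If 0 < |w + 7| < δ then both bounds hold and |w² − 49| ≤ 15|w + 7| < 15·(ε/15) = ε.

δ = min(1, ε/15)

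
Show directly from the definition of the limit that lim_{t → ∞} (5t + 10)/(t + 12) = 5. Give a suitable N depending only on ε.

N = 50/ε

Let ε > 0 be given. We seek N > 0 such that t > N implies |(5t + 10)/(t + 12) − 5| < ε.
(5t + 10)/(t + 12) − 5 = ((5t + 10) − 5(t + 12)) / ((t + 12)) = -50/((t + 12)).
For t > 0 we have t + 12 > t, so |(5t + 10)/(t + 12) − 5| = 50/((t + 12)) < 50/(t) = 50/t.
Thus |(5t + 10)/(t + 12) − 5| < ε whenever t > 50/ε.
Take N = 50/ε. If t > N then |(5t + 10)/(t + 12) − 5| < 50/t < ε.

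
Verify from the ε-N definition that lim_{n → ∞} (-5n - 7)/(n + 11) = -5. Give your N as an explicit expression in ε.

Suppose ε > 0. For n ≥ 1, |(-5n - 7)/(n + 11) + 5| = |48|/((n + 11)) = 48/((n + 11)).
Since n + 11 ≥ n for n ≥ 1, this is ≤ 48/(n) = 48/n.
So |(-5n - 7)/(n + 11) + 5| < ε whenever n > 48/ε.
Take N = 48/ε. If n > N then |(-5n - 7)/(n + 11) + 5| ≤ 48/n < ε.

N = 48/ε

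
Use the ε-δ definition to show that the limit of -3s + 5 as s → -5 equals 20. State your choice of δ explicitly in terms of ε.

δ = ε/3

Suppose ε > 0. We need δ > 0 so that 0 < |s + 5| < δ implies |(-3s + 5) − 20| < ε.
Since (-3s + 5) − 20 = -3(s + 5), we have |(-3s + 5) − 20| = 3|s + 5|.
So 3|s + 5| < ε exactly when |s + 5| < ε/3.
Choosing δ = ε/3 gives |(-3s + 5) − 20| = 3|s + 5| < ε whenever |s + 5| < δ.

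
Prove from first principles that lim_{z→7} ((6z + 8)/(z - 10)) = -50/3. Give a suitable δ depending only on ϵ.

Fix ϵ > 0. We want δ > 0 with 0 < |z − 7| < δ ⇒ |(6z + 8)/(z - 10) + 50/3| < ϵ.
Combining over a common denominator, (6z + 8)/(z - 10) + 50/3 = [(6z + 8)·(-3) − 50·(z - 10)] / [(-3)·(z - 10)] = -68(z − 7) / ((-3)(z - 10)).
So |(6z + 8)/(z - 10) + 50/3| = 68|z − 7| / (3·|z − 10|).
Require δ ≤ 3/2, so |z − 10| ≥ |-3| − |z − 7| > 3 − 3/2 = 3/2.
Hence |(6z + 8)/(z - 10) + 50/3| < 68|z − 7|/(3·(3/2)) = (136/9)|z − 7|, which is < ϵ once |z − 7| < (9/136)ϵ.
Take δ = min(3/2, (9/136)ϵ). Then 0 < |z − 7| < δ forces both bounds, so |(6z + 8)/(z - 10) + 50/3| < ϵ.

δ = min(3/2, (9/136)ϵ)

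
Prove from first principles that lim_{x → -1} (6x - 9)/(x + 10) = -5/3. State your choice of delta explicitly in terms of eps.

Suppose eps > 0. We want delta > 0 with 0 < |x + 1| < delta ⇒ |(6x - 9)/(x + 10) + 5/3| < eps.
Combining over a common denominator, (6x - 9)/(x + 10) + 5/3 = [(6x - 9)·9 − (-15)·(x + 10)] / [9·(x + 10)] = 69(x + 1) / (9(x + 10)).
So |(6x - 9)/(x + 10) + 5/3| = 69|x + 1| / (9·|x + 10|).
Restrict delta ≤ 9/2. Then |x + 1| < 9/2 gives |x + 10| = |(x + 1) + 9| ≥ 9 − 9/2 = 9/2.
Hence |(6x - 9)/(x + 10) + 5/3| < 69|x + 1|/(9·(9/2)) = (46/27)|x + 1|, which is < eps once |x + 1| < (27/46)eps.
Take delta = min(9/2, (27/46)eps). Then 0 < |x + 1| < delta forces both bounds, so |(6x - 9)/(x + 10) + 5/3| < eps.

delta = min(9/2, (27/46)eps)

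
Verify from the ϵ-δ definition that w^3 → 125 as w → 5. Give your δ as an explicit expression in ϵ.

Let ϵ > 0. We seek δ > 0 with 0 < |w − 5| < δ ⇒ |w^3 − 125| < ϵ.
Factor: w^3 − 125 = (w − 5)(w^2 + 5w + 25), so |w^3 − 125| = |w − 5|·|w^2 + 5w + 25|.
Restrict δ ≤ 2. Then |w − 5| < 2 gives |w| < 7, so by the triangle inequality |w^2 + 5w + 25| ≤ 7^2 + 5·7 + 25 = 109.
Hence |w^3 − 125| ≤ 109|w − 5|, which is < ϵ once |w − 5| < ϵ/109.
Take δ = min(2, ϵ/109). If 0 < |w − 5| < δ then both bounds hold and |w^3 − 125| ≤ 109|w − 5| < 109·(ϵ/109) = ϵ.

δ = min(2, ϵ/109)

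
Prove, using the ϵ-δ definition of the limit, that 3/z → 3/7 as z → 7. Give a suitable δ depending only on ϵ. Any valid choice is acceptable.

δ = min(7/2, (49/6)ϵ)

Suppose ϵ > 0. We seek δ > 0 such that 0 < |z − 7| < δ implies |3/z − (3/7)| < ϵ.
|3/z − (3/7)| = 3·|7 − z|/(7·|z|) = 3|z − 7|/(7|z|).
Restrict δ ≤ 7/2. Then |z − 7| < 7/2 gives |z| > 7/2, so 7|z| > 49/2.
Then |3/z − (3/7)| < 3|z − 7|/(49/2), which is < ϵ when |z − 7| < (49/6)ϵ.
Take δ = min(7/2, (49/6)ϵ). Then 0 < |z − 7| < δ gives both |z − 7| < 7/2 and |z − 7| < (49/6)ϵ, so |3/z − (3/7)| < ϵ.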